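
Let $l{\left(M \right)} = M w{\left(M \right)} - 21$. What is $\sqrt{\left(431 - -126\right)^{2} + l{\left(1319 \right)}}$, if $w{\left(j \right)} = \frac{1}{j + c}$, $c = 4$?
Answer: $\frac{\sqrt{1231298889}}{63} \approx 556.98$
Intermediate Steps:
$w{\left(j \right)} = \frac{1}{4 + j}$ ($w{\left(j \right)} = \frac{1}{j + 4} = \frac{1}{4 + j}$)
$l{\left(M \right)} = -21 + \frac{M}{4 + M}$ ($l{\left(M \right)} = \frac{M}{4 + M} - 21 = -21 + \frac{M}{4 + M}$)
$\sqrt{\left(431 - -126\right)^{2} + l{\left(1319 \right)}} = \sqrt{\left(431 - -126\right)^{2} + \frac{4 \left(-21 - 6595\right)}{4 + 1319}} = \sqrt{\left(431 + \left(-222 + 348\right)\right)^{2} + \frac{4 \left(-21 - 6595\right)}{1323}} = \sqrt{\left(431 + 126\right)^{2} + 4 \cdot \frac{1}{1323} \left(-6616\right)} = \sqrt{557^{2} - \frac{26464}{1323}} = \sqrt{310249 - \frac{26464}{1323}} = \sqrt{\frac{410432963}{1323}} = \frac{\sqrt{1231298889}}{63}$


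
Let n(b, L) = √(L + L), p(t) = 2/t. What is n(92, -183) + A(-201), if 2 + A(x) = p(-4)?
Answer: -5/2 + I*√366 ≈ -2.5 + 19.131*I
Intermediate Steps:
A(x) = -5/2 (A(x) = -2 + 2/(-4) = -2 + 2*(-¼) = -2 - ½ = -5/2)
n(b, L) = √2*√L (n(b, L) = √(2*L) = √2*√L)
n(92, -183) + A(-201) = √2*√(-183) - 5/2 = √2*(I*√183) - 5/2 = I*√366 - 5/2 = -5/2 + I*√366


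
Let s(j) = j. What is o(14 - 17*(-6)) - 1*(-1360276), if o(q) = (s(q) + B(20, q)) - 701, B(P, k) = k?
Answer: 1359807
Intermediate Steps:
o(q) = -701 + 2*q (o(q) = (q + q) - 701 = 2*q - 701 = -701 + 2*q)
o(14 - 17*(-6)) - 1*(-1360276) = (-701 + 2*(14 - 17*(-6))) - 1*(-1360276) = (-701 + 2*(14 + 102)) + 1360276 = (-701 + 2*116) + 1360276 = (-701 + 232) + 1360276 = -469 + 1360276 = 1359807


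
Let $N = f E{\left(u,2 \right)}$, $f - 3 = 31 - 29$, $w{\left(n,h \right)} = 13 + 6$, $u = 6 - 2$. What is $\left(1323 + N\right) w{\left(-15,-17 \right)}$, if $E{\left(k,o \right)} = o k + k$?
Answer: $26277$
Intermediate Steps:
$u = 4$
$E{\left(k,o \right)} = k + k o$ ($E{\left(k,o \right)} = k o + k = k + k o$)
$w{\left(n,h \right)} = 19$
$f = 5$ ($f = 3 + \left(31 - 29\right) = 3 + 2 = 5$)
$N = 60$ ($N = 5 \cdot 4 \left(1 + 2\right) = 5 \cdot 4 \cdot 3 = 5 \cdot 12 = 60$)
$\left(1323 + N\right) w{\left(-15,-17 \right)} = \left(1323 + 60\right) 19 = 1383 \cdot 19 = 26277$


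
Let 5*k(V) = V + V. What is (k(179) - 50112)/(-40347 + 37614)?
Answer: 250202/13665 ≈ 18.310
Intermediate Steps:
k(V) = 2*V/5 (k(V) = (V + V)/5 = (2*V)/5 = 2*V/5)
(k(179) - 50112)/(-40347 + 37614) = ((⅖)*179 - 50112)/(-40347 + 37614) = (358/5 - 50112)/(-2733) = -250202/5*(-1/2733) = 250202/13665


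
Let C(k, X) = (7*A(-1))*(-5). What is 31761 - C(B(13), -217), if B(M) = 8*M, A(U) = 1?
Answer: 31796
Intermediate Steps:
C(k, X) = -35 (C(k, X) = (7*1)*(-5) = 7*(-5) = -35)
31761 - C(B(13), -217) = 31761 - 1*(-35) = 31761 + 35 = 31796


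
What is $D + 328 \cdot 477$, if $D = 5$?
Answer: $156461$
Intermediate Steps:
$D + 328 \cdot 477 = 5 + 328 \cdot 477 = 5 + 156456 = 156461$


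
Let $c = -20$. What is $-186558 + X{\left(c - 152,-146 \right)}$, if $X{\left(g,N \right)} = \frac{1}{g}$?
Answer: $- \frac{32087977}{172} \approx -1.8656 \cdot 10^{5}$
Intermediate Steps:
$-186558 + X{\left(c - 152,-146 \right)} = -186558 + \frac{1}{-20 - 152} = -186558 + \frac{1}{-172} = -186558 - \frac{1}{172} = - \frac{32087977}{172}$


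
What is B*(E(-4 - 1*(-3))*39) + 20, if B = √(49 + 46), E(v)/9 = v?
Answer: 20 - 351*√95 ≈ -3401.1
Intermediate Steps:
E(v) = 9*v
B = √95 ≈ 9.7468
B*(E(-4 - 1*(-3))*39) + 20 = √95*((9*(-4 - 1*(-3)))*39) + 20 = √95*((9*(-4 + 3))*39) + 20 = √95*((9*(-1))*39) + 20 = √95*(-9*39) + 20 = √95*(-351) + 20 = -351*√95 + 20 = 20 - 351*√95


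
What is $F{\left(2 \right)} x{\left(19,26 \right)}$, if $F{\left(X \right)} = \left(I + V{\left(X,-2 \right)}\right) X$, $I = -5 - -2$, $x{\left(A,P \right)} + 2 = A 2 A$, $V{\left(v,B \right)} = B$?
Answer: $-7200$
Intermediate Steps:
$x{\left(A,P \right)} = -2 + 2 A^{2}$ ($x{\left(A,P \right)} = -2 + A 2 A = -2 + 2 A A = -2 + 2 A^{2}$)
$I = -3$ ($I = -5 + 2 = -3$)
$F{\left(X \right)} = - 5 X$ ($F{\left(X \right)} = \left(-3 - 2\right) X = - 5 X$)
$F{\left(2 \right)} x{\left(19,26 \right)} = \left(-5\right) 2 \left(-2 + 2 \cdot 19^{2}\right) = - 10 \left(-2 + 2 \cdot 361\right) = - 10 \left(-2 + 722\right) = \left(-10\right) 720 = -7200$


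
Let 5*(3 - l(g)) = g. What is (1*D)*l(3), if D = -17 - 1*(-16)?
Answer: -12/5 ≈ -2.4000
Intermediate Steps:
D = -1 (D = -17 + 16 = -1)
l(g) = 3 - g/5
(1*D)*l(3) = (1*(-1))*(3 - ⅕*3) = -(3 - ⅗) = -1*12/5 = -12/5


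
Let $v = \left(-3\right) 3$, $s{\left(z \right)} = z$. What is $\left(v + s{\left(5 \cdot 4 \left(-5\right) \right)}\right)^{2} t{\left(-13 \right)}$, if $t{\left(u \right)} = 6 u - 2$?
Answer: $-950480$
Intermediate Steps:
$t{\left(u \right)} = -2 + 6 u$
$v = -9$
$\left(v + s{\left(5 \cdot 4 \left(-5\right) \right)}\right)^{2} t{\left(-13 \right)} = \left(-9 + 5 \cdot 4 \left(-5\right)\right)^{2} \left(-2 + 6 \left(-13\right)\right) = \left(-9 + 20 \left(-5\right)\right)^{2} \left(-2 - 78\right) = \left(-9 - 100\right)^{2} \left(-80\right) = \left(-109\right)^{2} \left(-80\right) = 11881 \left(-80\right) = -950480$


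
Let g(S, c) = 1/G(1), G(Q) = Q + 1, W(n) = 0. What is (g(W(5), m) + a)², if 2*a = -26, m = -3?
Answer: 625/4 ≈ 156.25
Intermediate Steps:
G(Q) = 1 + Q
g(S, c) = ½ (g(S, c) = 1/(1 + 1) = 1/2 = ½)
a = -13 (a = (½)*(-26) = -13)
(g(W(5), m) + a)² = (½ - 13)² = (-25/2)² = 625/4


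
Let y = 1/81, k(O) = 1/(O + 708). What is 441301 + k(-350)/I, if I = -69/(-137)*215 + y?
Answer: 189862860374273/430234376 ≈ 4.4130e+5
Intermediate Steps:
k(O) = 1/(708 + O)
y = 1/81 ≈ 0.012346
I = 1201772/11097 (I = -69/(-137)*215 + 1/81 = -69*(-1/137)*215 + 1/81 = (69/137)*215 + 1/81 = 14835/137 + 1/81 = 1201772/11097 ≈ 108.30)
441301 + k(-350)/I = 441301 + 1/((708 - 350)*(1201772/11097)) = 441301 + (11097/1201772)/358 = 441301 + (1/358)*(11097/1201772) = 441301 + 11097/430234376 = 189862860374273/430234376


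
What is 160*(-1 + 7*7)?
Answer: 7680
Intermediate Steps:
160*(-1 + 7*7) = 160*(-1 + 49) = 160*48 = 7680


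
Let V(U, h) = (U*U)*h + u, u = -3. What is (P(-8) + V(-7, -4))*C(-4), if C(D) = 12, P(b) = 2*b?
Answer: -2580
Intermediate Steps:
V(U, h) = -3 + h*U**2 (V(U, h) = (U*U)*h - 3 = U**2*h - 3 = h*U**2 - 3 = -3 + h*U**2)
(P(-8) + V(-7, -4))*C(-4) = (2*(-8) + (-3 - 4*(-7)**2))*12 = (-16 + (-3 - 4*49))*12 = (-16 + (-3 - 196))*12 = (-16 - 199)*12 = -215*12 = -2580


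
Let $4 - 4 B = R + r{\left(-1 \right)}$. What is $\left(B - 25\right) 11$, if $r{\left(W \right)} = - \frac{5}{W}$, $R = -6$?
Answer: $- \frac{1045}{4} \approx -261.25$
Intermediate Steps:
$B = \frac{5}{4}$ ($B = 1 - \frac{-6 - \frac{5}{-1}}{4} = 1 - \frac{-6 - -5}{4} = 1 - \frac{-6 + 5}{4} = 1 - - \frac{1}{4} = 1 + \frac{1}{4} = \frac{5}{4} \approx 1.25$)
$\left(B - 25\right) 11 = \left(\frac{5}{4} - 25\right) 11 = \left(- \frac{95}{4}\right) 11 = - \frac{1045}{4}$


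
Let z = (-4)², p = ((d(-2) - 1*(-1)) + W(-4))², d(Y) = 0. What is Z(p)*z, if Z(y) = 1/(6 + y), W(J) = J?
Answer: 16/15 ≈ 1.0667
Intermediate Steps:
p = 9 (p = ((0 - 1*(-1)) - 4)² = ((0 + 1) - 4)² = (1 - 4)² = (-3)² = 9)
z = 16
Z(p)*z = 16/(6 + 9) = 16/15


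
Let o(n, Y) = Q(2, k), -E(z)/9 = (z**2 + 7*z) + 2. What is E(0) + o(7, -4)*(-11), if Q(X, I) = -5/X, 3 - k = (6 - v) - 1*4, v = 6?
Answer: 19/2 ≈ 9.5000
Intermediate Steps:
k = 7 (k = 3 - ((6 - 1*6) - 1*4) = 3 - ((6 - 6) - 4) = 3 - (0 - 4) = 3 - 1*(-4) = 3 + 4 = 7)
E(z) = -18 - 63*z - 9*z**2 (E(z) = -9*((z**2 + 7*z) + 2) = -9*(2 + z**2 + 7*z) = -18 - 63*z - 9*z**2)
o(n, Y) = -5/2
E(0) + o(7, -4)*(-11) = (-18 - 63*0 - 9*0**2) - 5/2*(-11) = (-18 + 0 - 9*0) + 55/2 = (-18 + 0 + 0) + 55/2 = -18 + 55/2 = 19/2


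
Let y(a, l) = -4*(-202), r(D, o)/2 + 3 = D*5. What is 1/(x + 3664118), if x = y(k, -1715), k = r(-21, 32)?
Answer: 1/3664926 ≈ 2.7286e-7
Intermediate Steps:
r(D, o) = -6 + 10*D (r(D, o) = -6 + 2*(D*5) = -6 + 2*(5*D) = -6 + 10*D)
k = -216 (k = -6 + 10*(-21) = -6 - 210 = -216)
y(a, l) = 808
x = 808
1/(x + 3664118) = 1/(808 + 3664118) = 1/3664926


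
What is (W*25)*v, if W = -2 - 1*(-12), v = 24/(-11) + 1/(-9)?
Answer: -56750/99 ≈ -573.23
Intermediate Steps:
v = -227/99 (v = 24*(-1/11) + 1*(-⅑) = -24/11 - ⅑ = -227/99 ≈ -2.2929)
W = 10 (W = -2 + 12 = 10)
(W*25)*v = (10*25)*(-227/99) = 250*(-227/99) = -56750/99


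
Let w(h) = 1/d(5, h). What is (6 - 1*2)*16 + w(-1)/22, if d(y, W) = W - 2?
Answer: 4223/66 ≈ 63.985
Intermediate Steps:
d(y, W) = -2 + W
w(h) = 1/(-2 + h)
(6 - 1*2)*16 + w(-1)/22 = (6 - 1*2)*16 + 1/(-2 - 1*22) = (6 - 2)*16 + (1/22)/(-3) = 4*16 - 1/3*1/22 = 64 - 1/66 = 4223/66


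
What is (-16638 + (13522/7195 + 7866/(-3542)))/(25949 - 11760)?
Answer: -9217890721/7860918835 ≈ -1.1726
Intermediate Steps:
(-16638 + (13522/7195 + 7866/(-3542)))/(25949 - 11760) = (-16638 + (13522*(1/7195) + 7866*(-1/3542)))/14189 = (-16638 + (13522/7195 - 171/77))*(1/14189) = (-16638 - 189151/554015)*(1/14189) = -9217890721/554015*1/14189 = -9217890721/7860918835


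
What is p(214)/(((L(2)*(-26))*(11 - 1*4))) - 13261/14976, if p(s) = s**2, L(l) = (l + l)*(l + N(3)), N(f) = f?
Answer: -7058759/524160 ≈ -13.467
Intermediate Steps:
L(l) = 2*l*(3 + l) (L(l) = (l + l)*(l + 3) = (2*l)*(3 + l) = 2*l*(3 + l))
p(214)/(((L(2)*(-26))*(11 - 1*4))) - 13261/14976 = 214**2/((((2*2*(3 + 2))*(-26))*(11 - 1*4))) - 13261/14976 = 45796/((((2*2*5)*(-26))*(11 - 4))) - 13261*1/14976 = 45796/(((20*(-26))*7)) - 13261/14976 = 45796/((-520*7)) - 13261/14976 = 45796/(-3640) - 13261/14976 = 45796*(-1/3640) - 13261/14976 = -11449/910 - 13261/14976 = -7058759/524160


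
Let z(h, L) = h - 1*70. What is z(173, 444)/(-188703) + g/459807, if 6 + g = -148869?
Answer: -9380173082/28922320107 ≈ -0.32432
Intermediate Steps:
z(h, L) = -70 + h (z(h, L) = h - 70 = -70 + h)
g = -148875 (g = -6 - 148869 = -148875)
z(173, 444)/(-188703) + g/459807 = (-70 + 173)/(-188703) - 148875/459807 = 103*(-1/188703) - 148875*1/459807 = -103/188703 - 49625/153269 = -9380173082/28922320107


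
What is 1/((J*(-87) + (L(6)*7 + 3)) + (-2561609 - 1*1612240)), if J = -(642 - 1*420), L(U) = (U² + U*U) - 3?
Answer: -1/4154049 ≈ -2.4073e-7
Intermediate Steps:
L(U) = -3 + 2*U² (L(U) = (U² + U²) - 3 = 2*U² - 3 = -3 + 2*U²)
J = -222 (J = -(642 - 420) = -1*222 = -222)
1/((J*(-87) + (L(6)*7 + 3)) + (-2561609 - 1*1612240)) = 1/((-222*(-87) + ((-3 + 2*6²)*7 + 3)) + (-2561609 - 1*1612240)) = 1/((19314 + ((-3 + 2*36)*7 + 3)) + (-2561609 - 1612240)) = 1/((19314 + ((-3 + 72)*7 + 3)) - 4173849) = 1/((19314 + (69*7 + 3)) - 4173849) = 1/((19314 + (483 + 3)) - 4173849) = 1/((19314 + 486) - 4173849) = 1/(19800 - 4173849) = 1/(-4154049) = -1/4154049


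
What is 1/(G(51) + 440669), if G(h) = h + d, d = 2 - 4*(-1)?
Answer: 1/440726 ≈ 2.2690e-6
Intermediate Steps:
d = 6 (d = 2 + 4 = 6)
G(h) = 6 + h (G(h) = h + 6 = 6 + h)
1/(G(51) + 440669) = 1/((6 + 51) + 440669) = 1/(57 + 440669) = 1/440726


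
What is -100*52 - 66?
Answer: -5266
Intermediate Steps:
-100*52 - 66 = -5200 - 66 = -5266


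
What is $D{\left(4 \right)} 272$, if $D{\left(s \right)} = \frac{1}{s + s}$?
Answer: $34$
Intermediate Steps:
$D{\left(s \right)} = \frac{1}{2 s}$
$D{\left(4 \right)} 272 = \frac{1}{2 \cdot 4} \cdot 272 = \frac{1}{2} \cdot \frac{1}{4} \cdot 272 = \frac{1}{8} \cdot 272 = 34$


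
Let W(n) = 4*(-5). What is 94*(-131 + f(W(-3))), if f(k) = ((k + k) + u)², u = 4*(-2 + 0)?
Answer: 204262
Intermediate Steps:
W(n) = -20
u = -8 (u = 4*(-2) = -8)
f(k) = (-8 + 2*k)² (f(k) = ((k + k) - 8)² = (2*k - 8)² = (-8 + 2*k)²)
94*(-131 + f(W(-3))) = 94*(-131 + 4*(-4 - 20)²) = 94*(-131 + 4*(-24)²) = 94*(-131 + 4*576) = 94*(-131 + 2304) = 94*2173 = 204262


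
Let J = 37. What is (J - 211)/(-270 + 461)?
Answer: -174/191 ≈ -0.91099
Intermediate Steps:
(J - 211)/(-270 + 461) = (37 - 211)/(-270 + 461) = -174/191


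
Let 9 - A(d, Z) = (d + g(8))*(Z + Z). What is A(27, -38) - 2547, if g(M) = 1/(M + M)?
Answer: -1925/4 ≈ -481.25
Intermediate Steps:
g(M) = 1/(2*M)
A(d, Z) = 9 - 2*Z*(1/16 + d) (A(d, Z) = 9 - (d + (1/2)/8)*(Z + Z) = 9 - (d + (1/2)*(1/8))*2*Z = 9 - (d + 1/16)*2*Z = 9 - (1/16 + d)*2*Z = 9 - 2*Z*(1/16 + d))
A(27, -38) - 2547 = (9 - 1/8*(-38) - 2*(-38)*27) - 2547 = (9 + 19/4 + 2052) - 2547 = 8263/4 - 2547 = -1925/4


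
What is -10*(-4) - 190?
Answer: -150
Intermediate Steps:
-10*(-4) - 190 = -1*(-40) - 190 = 40 - 190 = -150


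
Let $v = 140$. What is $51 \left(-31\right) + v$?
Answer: $-1441$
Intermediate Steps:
$51 \left(-31\right) + v = 51 \left(-31\right) + 140 = -1581 + 140 = -1441$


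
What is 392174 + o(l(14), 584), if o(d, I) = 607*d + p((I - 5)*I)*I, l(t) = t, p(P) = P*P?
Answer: 66772197826336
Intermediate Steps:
p(P) = P²
o(d, I) = 607*d + I³*(-5 + I)² (o(d, I) = 607*d + ((I - 5)*I)²*I = 607*d + ((-5 + I)*I)²*I = 607*d + (I*(-5 + I))²*I = 607*d + (I²*(-5 + I)²)*I = 607*d + I³*(-5 + I)²)
392174 + o(l(14), 584) = 392174 + (607*14 + 584³*(-5 + 584)²) = 392174 + (8498 + 199176704*579²) = 392174 + (8498 + 199176704*335241) = 392174 + (8498 + 66772197425664) = 392174 + 66772197434162 = 66772197826336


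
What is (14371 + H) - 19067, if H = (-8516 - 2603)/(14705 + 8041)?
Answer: -106826335/22746 ≈ -4696.5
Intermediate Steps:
H = -11119/22746 ≈ -0.48883
(14371 + H) - 19067 = (14371 - 11119/22746) - 19067 = 326871647/22746 - 19067 = -106826335/22746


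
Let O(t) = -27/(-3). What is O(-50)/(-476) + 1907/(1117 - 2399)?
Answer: -459635/305116 ≈ -1.5064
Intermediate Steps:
O(t) = 9 (O(t) = -27*(-⅓) = 9)
O(-50)/(-476) + 1907/(1117 - 2399) = 9/(-476) + 1907/(1117 - 2399) = 9*(-1/476) + 1907/(-1282) = -9/476 + 1907*(-1/1282) = -9/476 - 1907/1282 = -459635/305116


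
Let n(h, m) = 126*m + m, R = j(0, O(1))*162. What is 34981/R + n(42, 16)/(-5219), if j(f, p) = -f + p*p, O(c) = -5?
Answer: 174336239/21136950 ≈ 8.2479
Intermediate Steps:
j(f, p) = p² - f (j(f, p) = -f + p² = p² - f)
R = 4050 (R = ((-5)² - 1*0)*162 = (25 + 0)*162 = 25*162 = 4050)
n(h, m) = 127*m
34981/R + n(42, 16)/(-5219) = 34981/4050 + (127*16)/(-5219) = 34981*(1/4050) + 2032*(-1/5219) = 34981/4050 - 2032/5219 = 174336239/21136950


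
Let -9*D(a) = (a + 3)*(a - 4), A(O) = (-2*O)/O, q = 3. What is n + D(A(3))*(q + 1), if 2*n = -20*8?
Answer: -232/3 ≈ -77.333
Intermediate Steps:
A(O) = -2
D(a) = -(-4 + a)*(3 + a)/9 (D(a) = -(a + 3)*(a - 4)/9 = -(3 + a)*(-4 + a)/9 = -(-4 + a)*(3 + a)/9)
n = -80 (n = (-20*8)/2 = (½)*(-160) = -80)
n + D(A(3))*(q + 1) = -80 + (4/3 - ⅑*(-2)² + (⅑)*(-2))*(3 + 1) = -80 + (4/3 - ⅑*4 - 2/9)*4 = -80 + (4/3 - 4/9 - 2/9)*4 = -80 + (⅔)*4 = -80 + 8/3 = -232/3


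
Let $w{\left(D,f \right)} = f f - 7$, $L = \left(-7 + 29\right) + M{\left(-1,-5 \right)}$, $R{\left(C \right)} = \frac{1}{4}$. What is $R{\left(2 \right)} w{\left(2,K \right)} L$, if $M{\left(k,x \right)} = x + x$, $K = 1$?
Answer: $-18$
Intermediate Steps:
$M{\left(k,x \right)} = 2 x$
$R{\left(C \right)} = \frac{1}{4}$
$L = 12$ ($L = \left(-7 + 29\right) + 2 \left(-5\right) = 22 - 10 = 12$)
$w{\left(D,f \right)} = -7 + f^{2}$ ($w{\left(D,f \right)} = f^{2} - 7 = -7 + f^{2}$)
$R{\left(2 \right)} w{\left(2,K \right)} L = \frac{-7 + 1^{2}}{4} \cdot 12 = \frac{-7 + 1}{4} \cdot 12 = \frac{1}{4} \left(-6\right) 12 = \left(- \frac{3}{2}\right) 12 = -18$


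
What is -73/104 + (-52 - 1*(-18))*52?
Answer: -183945/104 ≈ -1768.7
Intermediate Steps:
-73/104 + (-52 - 1*(-18))*52 = -73*1/104 + (-52 + 18)*52 = -73/104 - 34*52 = -73/104 - 1768 = -183945/104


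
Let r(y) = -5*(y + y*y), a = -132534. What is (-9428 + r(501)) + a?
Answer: -1399472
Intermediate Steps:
r(y) = -5*y - 5*y**2 (r(y) = -5*(y + y**2) = -5*y - 5*y**2)
(-9428 + r(501)) + a = (-9428 - 5*501*(1 + 501)) - 132534 = (-9428 - 5*501*502) - 132534 = (-9428 - 1257510) - 132534 = -1266938 - 132534 = -1399472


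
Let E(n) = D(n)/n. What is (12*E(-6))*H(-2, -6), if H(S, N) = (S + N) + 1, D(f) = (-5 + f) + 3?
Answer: -112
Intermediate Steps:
D(f) = -2 + f
H(S, N) = 1 + N + S (H(S, N) = (N + S) + 1 = 1 + N + S)
E(n) = (-2 + n)/n
(12*E(-6))*H(-2, -6) = (12*((-2 - 6)/(-6)))*(1 - 6 - 2) = (12*(-⅙*(-8)))*(-7) = (12*(4/3))*(-7) = 16*(-7) = -112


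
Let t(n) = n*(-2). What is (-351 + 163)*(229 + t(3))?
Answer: -41924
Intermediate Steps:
t(n) = -2*n
(-351 + 163)*(229 + t(3)) = (-351 + 163)*(229 - 2*3) = -188*(229 - 6) = -188*223 = -41924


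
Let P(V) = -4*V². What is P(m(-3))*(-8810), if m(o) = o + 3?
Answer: 0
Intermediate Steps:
m(o) = 3 + o
P(m(-3))*(-8810) = -4*(3 - 3)²*(-8810) = -4*0²*(-8810) = -4*0*(-8810) = 0*(-8810) = 0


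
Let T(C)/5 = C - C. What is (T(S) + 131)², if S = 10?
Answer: 17161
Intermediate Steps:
T(C) = 0 (T(C) = 5*(C - C) = 5*0 = 0)
(T(S) + 131)² = (0 + 131)² = 131² = 17161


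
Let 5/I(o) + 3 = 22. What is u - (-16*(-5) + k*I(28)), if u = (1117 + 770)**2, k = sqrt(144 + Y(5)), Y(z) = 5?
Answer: 3560689 - 5*sqrt(149)/19 ≈ 3.5607e+6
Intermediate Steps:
I(o) = 5/19 (I(o) = 5/(-3 + 22) = 5/19)
k = sqrt(149) (k = sqrt(144 + 5) = sqrt(149) ≈ 12.207)
u = 3560769 (u = 1887**2 = 3560769)
u - (-16*(-5) + k*I(28)) = 3560769 - (-16*(-5) + sqrt(149)*(5/19)) = 3560769 - (80 + 5*sqrt(149)/19) = 3560769 + (-80 - 5*sqrt(149)/19) = 3560689 - 5*sqrt(149)/19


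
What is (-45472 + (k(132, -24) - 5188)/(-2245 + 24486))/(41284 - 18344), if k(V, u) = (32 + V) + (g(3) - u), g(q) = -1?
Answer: -1011347753/510208540 ≈ -1.9822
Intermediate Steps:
k(V, u) = 31 + V - u (k(V, u) = (32 + V) + (-1 - u) = 31 + V - u)
(-45472 + (k(132, -24) - 5188)/(-2245 + 24486))/(41284 - 18344) = (-45472 + ((31 + 132 - 1*(-24)) - 5188)/(-2245 + 24486))/(41284 - 18344) = (-45472 + ((31 + 132 + 24) - 5188)/22241)/22940 = (-45472 + (187 - 5188)*(1/22241))*(1/22940) = (-45472 - 5001*1/22241)*(1/22940) = (-45472 - 5001/22241)*(1/22940) = -1011347753/22241*1/22940 = -1011347753/510208540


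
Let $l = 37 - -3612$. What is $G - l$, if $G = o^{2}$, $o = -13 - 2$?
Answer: $-3424$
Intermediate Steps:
$o = -15$
$G = 225$ ($G = \left(-15\right)^{2} = 225$)
$l = 3649$ ($l = 37 + 3612 = 3649$)
$G - l = 225 - 3649 = -3424$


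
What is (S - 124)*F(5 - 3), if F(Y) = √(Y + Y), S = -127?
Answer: -502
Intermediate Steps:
F(Y) = √2*√Y (F(Y) = √(2*Y) = √2*√Y)
(S - 124)*F(5 - 3) = (-127 - 124)*(√2*√(5 - 3)) = -251*√2*√2 = -251*2 = -502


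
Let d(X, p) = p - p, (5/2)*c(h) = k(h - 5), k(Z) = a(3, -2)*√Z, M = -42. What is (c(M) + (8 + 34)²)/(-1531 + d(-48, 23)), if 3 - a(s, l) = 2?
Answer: -1764/1531 - 2*I*√47/7655 ≈ -1.1522 - 0.0017912*I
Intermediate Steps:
a(s, l) = 1 (a(s, l) = 3 - 1*2 = 3 - 2 = 1)
k(Z) = √Z (k(Z) = 1*√Z = √Z)
c(h) = 2*√(-5 + h)/5 (c(h) = 2*√(h - 5)/5 = 2*√(-5 + h)/5)
d(X, p) = 0
(c(M) + (8 + 34)²)/(-1531 + d(-48, 23)) = (2*√(-5 - 42)/5 + (8 + 34)²)/(-1531 + 0) = (2*√(-47)/5 + 42²)/(-1531) = (2*(I*√47)/5 + 1764)*(-1/1531) = (2*I*√47/5 + 1764)*(-1/1531) = (1764 + 2*I*√47/5)*(-1/1531) = -1764/1531 - 2*I*√47/7655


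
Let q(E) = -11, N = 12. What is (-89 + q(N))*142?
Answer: -14200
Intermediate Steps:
(-89 + q(N))*142 = (-89 - 11)*142 = -100*142 = -14200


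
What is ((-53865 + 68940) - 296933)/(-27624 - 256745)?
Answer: 281858/284369 ≈ 0.99117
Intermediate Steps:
((-53865 + 68940) - 296933)/(-27624 - 256745) = (15075 - 296933)/(-284369) = -281858*(-1/284369) = 281858/284369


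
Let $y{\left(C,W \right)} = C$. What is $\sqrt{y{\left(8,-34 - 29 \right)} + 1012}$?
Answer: $2 \sqrt{255} \approx 31.937$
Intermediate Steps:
$\sqrt{y{\left(8,-34 - 29 \right)} + 1012} = \sqrt{8 + 1012} = \sqrt{1020} = 2 \sqrt{255}$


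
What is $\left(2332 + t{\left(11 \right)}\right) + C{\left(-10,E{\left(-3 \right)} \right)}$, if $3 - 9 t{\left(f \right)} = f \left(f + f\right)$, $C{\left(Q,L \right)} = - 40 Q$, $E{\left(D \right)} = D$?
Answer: $\frac{24349}{9} \approx 2705.4$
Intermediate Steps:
$t{\left(f \right)} = \frac{1}{3} - \frac{2 f^{2}}{9}$ ($t{\left(f \right)} = \frac{1}{3} - \frac{f \left(f + f\right)}{9} = \frac{1}{3} - \frac{f 2 f}{9} = \frac{1}{3} - \frac{2 f^{2}}{9}$)
$\left(2332 + t{\left(11 \right)}\right) + C{\left(-10,E{\left(-3 \right)} \right)} = \left(2332 + \left(\frac{1}{3} - \frac{2 \cdot 11^{2}}{9}\right)\right) - -400 = \left(2332 + \left(\frac{1}{3} - \frac{242}{9}\right)\right) + 400 = \left(2332 - \frac{239}{9}\right) + 400 = \frac{20749}{9} + 400 = \frac{24349}{9}$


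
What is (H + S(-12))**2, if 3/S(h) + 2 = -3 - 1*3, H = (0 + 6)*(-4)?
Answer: 38025/64 ≈ 594.14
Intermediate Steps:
H = -24 (H = 6*(-4) = -24)
S(h) = -3/8 (S(h) = 3/(-2 + (-3 - 1*3)) = 3/(-2 + (-3 - 3)) = 3/(-2 - 6) = 3/(-8) = 3*(-1/8) = -3/8)
(H + S(-12))**2 = (-24 - 3/8)**2 = (-195/8)**2 = 38025/64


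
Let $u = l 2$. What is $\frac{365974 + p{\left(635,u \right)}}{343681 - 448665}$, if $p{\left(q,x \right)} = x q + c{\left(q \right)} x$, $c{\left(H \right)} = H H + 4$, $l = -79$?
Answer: $\frac{31722269}{52492} \approx 604.33$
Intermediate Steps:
$u = -158$ ($u = \left(-79\right) 2 = -158$)
$c{\left(H \right)} = 4 + H^{2}$ ($c{\left(H \right)} = H^{2} + 4 = 4 + H^{2}$)
$p{\left(q,x \right)} = q x + x \left(4 + q^{2}\right)$ ($p{\left(q,x \right)} = x q + \left(4 + q^{2}\right) x = q x + x \left(4 + q^{2}\right)$)
$\frac{365974 + p{\left(635,u \right)}}{343681 - 448665} = \frac{365974 - 158 \left(4 + 635 + 635^{2}\right)}{343681 - 448665} = \frac{365974 - 158 \left(4 + 635 + 403225\right)}{-104984} = \left(365974 - 63810512\right) \left(- \frac{1}{104984}\right) = \left(-63444538\right) \left(- \frac{1}{104984}\right) = \frac{31722269}{52492}$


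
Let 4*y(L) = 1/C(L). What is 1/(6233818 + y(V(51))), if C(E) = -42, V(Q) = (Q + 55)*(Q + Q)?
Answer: 168/1047281423 ≈ 1.6042e-7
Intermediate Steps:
V(Q) = 2*Q*(55 + Q) (V(Q) = (55 + Q)*(2*Q) = 2*Q*(55 + Q))
y(L) = -1/168 (y(L) = (1/4)/(-42) = (1/4)*(-1/42) = -1/168)
1/(6233818 + y(V(51))) = 1/(6233818 - 1/168) = 1/(1047281423/168) = 168/1047281423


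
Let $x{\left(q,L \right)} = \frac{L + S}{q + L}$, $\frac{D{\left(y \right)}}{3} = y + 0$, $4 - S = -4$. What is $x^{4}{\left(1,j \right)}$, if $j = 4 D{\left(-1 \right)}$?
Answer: $\frac{256}{14641} \approx 0.017485$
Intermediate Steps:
$S = 8$ ($S = 4 - -4 = 4 + 4 = 8$)
$D{\left(y \right)} = 3 y$ ($D{\left(y \right)} = 3 \left(y + 0\right) = 3 y$)
$j = -12$ ($j = 4 \cdot 3 \left(-1\right) = 4 \left(-3\right) = -12$)
$x{\left(q,L \right)} = \frac{8 + L}{L + q}$ ($x{\left(q,L \right)} = \frac{L + 8}{q + L} = \frac{8 + L}{L + q}$)
$x^{4}{\left(1,j \right)} = \left(\frac{8 - 12}{-12 + 1}\right)^{4} = \left(\frac{1}{-11} \left(-4\right)\right)^{4} = \left(\left(- \frac{1}{11}\right) \left(-4\right)\right)^{4} = \left(\frac{4}{11}\right)^{4} = \frac{256}{14641}$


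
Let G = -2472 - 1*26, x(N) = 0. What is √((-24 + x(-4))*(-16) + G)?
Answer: I*√2114 ≈ 45.978*I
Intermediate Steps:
G = -2498 (G = -2472 - 26 = -2498)
√((-24 + x(-4))*(-16) + G) = √((-24 + 0)*(-16) - 2498) = √(-24*(-16) - 2498) = √(384 - 2498) = √(-2114) = I*√2114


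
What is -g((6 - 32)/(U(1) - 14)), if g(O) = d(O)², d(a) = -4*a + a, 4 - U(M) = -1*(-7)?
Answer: -6084/289 ≈ -21.052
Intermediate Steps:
U(M) = -3 (U(M) = 4 - (-1)*(-7) = 4 - 1*7 = 4 - 7 = -3)
d(a) = -3*a
g(O) = 9*O² (g(O) = (-3*O)² = 9*O²)
-g((6 - 32)/(U(1) - 14)) = -9*((6 - 32)/(-3 - 14))² = -9*(-26/(-17))² = -9*(-26*(-1/17))² = -9*(26/17)² = -9*676/289 = -1*6084/289 = -6084/289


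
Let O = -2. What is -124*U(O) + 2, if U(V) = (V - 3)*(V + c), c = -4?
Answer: -3718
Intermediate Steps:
U(V) = (-4 + V)*(-3 + V) (U(V) = (V - 3)*(V - 4) = (-3 + V)*(-4 + V) = (-4 + V)*(-3 + V))
-124*U(O) + 2 = -124*(12 + (-2)**2 - 7*(-2)) + 2 = -124*(12 + 4 + 14) + 2 = -124*30 + 2 = -3720 + 2 = -3718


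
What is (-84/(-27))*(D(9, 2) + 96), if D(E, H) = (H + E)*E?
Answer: 1820/3 ≈ 606.67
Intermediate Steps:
D(E, H) = E*(E + H) (D(E, H) = (E + H)*E = E*(E + H))
(-84/(-27))*(D(9, 2) + 96) = (-84/(-27))*(9*(9 + 2) + 96) = (-84*(-1/27))*(9*11 + 96) = 28*(99 + 96)/9 = (28/9)*195 = 1820/3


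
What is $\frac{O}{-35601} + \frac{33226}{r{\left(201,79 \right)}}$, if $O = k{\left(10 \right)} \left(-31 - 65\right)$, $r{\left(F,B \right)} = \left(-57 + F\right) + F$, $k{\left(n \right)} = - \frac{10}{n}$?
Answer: $\frac{394281902}{4094115} \approx 96.305$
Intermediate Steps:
$r{\left(F,B \right)} = -57 + 2 F$
$O = 96$ ($O = - \frac{10}{10} \left(-31 - 65\right) = \left(-10\right) \frac{1}{10} \left(-96\right) = \left(-1\right) \left(-96\right) = 96$)
$\frac{O}{-35601} + \frac{33226}{r{\left(201,79 \right)}} = \frac{96}{-35601} + \frac{33226}{-57 + 2 \cdot 201} = 96 \left(- \frac{1}{35601}\right) + \frac{33226}{-57 + 402} = - \frac{32}{11867} + \frac{33226}{345} = \frac{394281902}{4094115}$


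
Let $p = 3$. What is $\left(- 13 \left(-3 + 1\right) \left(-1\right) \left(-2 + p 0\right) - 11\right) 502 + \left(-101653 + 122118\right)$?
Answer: $41047$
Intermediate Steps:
$\left(- 13 \left(-3 + 1\right) \left(-1\right) \left(-2 + p 0\right) - 11\right) 502 + \left(-101653 + 122118\right) = \left(- 13 \left(-3 + 1\right) \left(-1\right) \left(-2 + 3 \cdot 0\right) - 11\right) 502 + \left(-101653 + 122118\right) = \left(- 13 \left(-2\right) \left(-1\right) \left(-2 + 0\right) - 11\right) 502 + 20465 = \left(- 13 \cdot 2 \left(-2\right) - 11\right) 502 + 20465 = \left(\left(-13\right) \left(-4\right) - 11\right) 502 + 20465 = \left(52 - 11\right) 502 + 20465 = 41 \cdot 502 + 20465 = 20582 + 20465 = 41047$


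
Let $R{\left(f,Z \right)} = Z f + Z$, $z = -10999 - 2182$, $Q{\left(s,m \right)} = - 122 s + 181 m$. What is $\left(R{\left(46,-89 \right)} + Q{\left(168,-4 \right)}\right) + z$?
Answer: $-38584$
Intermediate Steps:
$z = -13181$
$R{\left(f,Z \right)} = Z + Z f$
$\left(R{\left(46,-89 \right)} + Q{\left(168,-4 \right)}\right) + z = \left(- 89 \left(1 + 46\right) + \left(\left(-122\right) 168 + 181 \left(-4\right)\right)\right) - 13181 = \left(\left(-89\right) 47 - 21220\right) - 13181 = \left(-4183 - 21220\right) - 13181 = -25403 - 13181 = -38584$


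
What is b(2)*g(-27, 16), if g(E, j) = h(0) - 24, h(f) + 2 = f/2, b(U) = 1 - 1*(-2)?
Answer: -78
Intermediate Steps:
b(U) = 3 (b(U) = 1 + 2 = 3)
h(f) = -2 + f/2
g(E, j) = -26 (g(E, j) = (-2 + (½)*0) - 24 = (-2 + 0) - 24 = -2 - 24 = -26)
b(2)*g(-27, 16) = 3*(-26) = -78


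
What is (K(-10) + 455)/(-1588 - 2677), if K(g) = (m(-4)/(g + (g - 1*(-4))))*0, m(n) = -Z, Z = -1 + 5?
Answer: -91/853 ≈ -0.10668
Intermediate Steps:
Z = 4
m(n) = -4 (m(n) = -1*4 = -4)
K(g) = 0 (K(g) = -4/(g + (g - 1*(-4)))*0 = -4/(g + (g + 4))*0 = -4/(g + (4 + g))*0 = -4/(4 + 2*g)*0 = 0)
(K(-10) + 455)/(-1588 - 2677) = (0 + 455)/(-1588 - 2677) = 455/(-4265) = 455*(-1/4265) = -91/853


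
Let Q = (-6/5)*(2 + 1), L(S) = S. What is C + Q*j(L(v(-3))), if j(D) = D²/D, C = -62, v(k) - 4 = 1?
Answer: -80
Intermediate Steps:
v(k) = 5 (v(k) = 4 + 1 = 5)
Q = -18/5 (Q = -6*⅕*3 = -6/5*3 = -18/5 ≈ -3.6000)
j(D) = D
C + Q*j(L(v(-3))) = -62 - 18/5*5 = -62 - 18 = -80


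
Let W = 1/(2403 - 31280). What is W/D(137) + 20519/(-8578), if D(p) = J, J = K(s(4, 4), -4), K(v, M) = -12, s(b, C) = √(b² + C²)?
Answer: -3555158689/1486241436 ≈ -2.3920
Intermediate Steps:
s(b, C) = √(C² + b²)
J = -12
D(p) = -12
W = -1/28877 (W = 1/(-28877) = -1/28877 ≈ -3.4630e-5)
W/D(137) + 20519/(-8578) = -1/28877/(-12) + 20519/(-8578) = -1/28877*(-1/12) + 20519*(-1/8578) = 1/346524 - 20519/8578 = -3555158689/1486241436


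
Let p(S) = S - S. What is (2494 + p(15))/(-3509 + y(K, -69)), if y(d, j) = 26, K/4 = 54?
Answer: -58/81 ≈ -0.71605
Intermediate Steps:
K = 216 (K = 4*54 = 216)
p(S) = 0
(2494 + p(15))/(-3509 + y(K, -69)) = (2494 + 0)/(-3509 + 26) = 2494/(-3483) = 2494*(-1/3483) = -58/81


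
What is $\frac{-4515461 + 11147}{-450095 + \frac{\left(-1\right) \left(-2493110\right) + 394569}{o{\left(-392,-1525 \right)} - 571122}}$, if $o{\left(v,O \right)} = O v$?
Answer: $\frac{120166088892}{12004746731} \approx 10.01$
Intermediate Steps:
$\frac{-4515461 + 11147}{-450095 + \frac{\left(-1\right) \left(-2493110\right) + 394569}{o{\left(-392,-1525 \right)} - 571122}} = \frac{-4515461 + 11147}{-450095 + \frac{\left(-1\right) \left(-2493110\right) + 394569}{\left(-1525\right) \left(-392\right) - 571122}} = - \frac{4504314}{-450095 + \frac{2493110 + 394569}{597800 - 571122}} = - \frac{4504314}{-450095 + \frac{2887679}{26678}} = - \frac{4504314}{- \frac{12004746731}{26678}} = \left(-4504314\right) \left(- \frac{26678}{12004746731}\right) = \frac{120166088892}{12004746731}$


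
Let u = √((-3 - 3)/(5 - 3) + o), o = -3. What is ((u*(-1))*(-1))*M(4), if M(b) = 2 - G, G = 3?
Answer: -I*√6 ≈ -2.4495*I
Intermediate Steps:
u = I*√6 (u = √((-3 - 3)/(5 - 3) - 3) = √(-6/2 - 3) = √(-6*½ - 3) = √(-3 - 3) = √(-6) = I*√6 ≈ 2.4495*I)
M(b) = -1 (M(b) = 2 - 1*3 = 2 - 3 = -1)
((u*(-1))*(-1))*M(4) = (((I*√6)*(-1))*(-1))*(-1) = (-I*√6*(-1))*(-1) = (I*√6)*(-1) = -I*√6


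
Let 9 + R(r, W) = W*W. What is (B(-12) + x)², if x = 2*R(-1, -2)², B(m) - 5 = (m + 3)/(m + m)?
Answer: 196249/64 ≈ 3066.4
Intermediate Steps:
R(r, W) = -9 + W² (R(r, W) = -9 + W*W = -9 + W²)
B(m) = 5 + (3 + m)/(2*m) (B(m) = 5 + (m + 3)/(m + m) = 5 + (3 + m)/((2*m)) = 5 + (3 + m)*(1/(2*m)) = 5 + (3 + m)/(2*m))
x = 50 (x = 2*(-9 + (-2)²)² = 2*(-9 + 4)² = 2*(-5)² = 2*25 = 50)
(B(-12) + x)² = ((½)*(3 + 11*(-12))/(-12) + 50)² = ((½)*(-1/12)*(3 - 132) + 50)² = ((½)*(-1/12)*(-129) + 50)² = (43/8 + 50)² = (443/8)² = 196249/64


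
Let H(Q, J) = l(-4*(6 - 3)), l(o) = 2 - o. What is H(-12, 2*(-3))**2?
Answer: 196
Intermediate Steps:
H(Q, J) = 14 (H(Q, J) = 2 - (-4)*(6 - 3) = 2 - (-4)*3 = 2 - 1*(-12) = 2 + 12 = 14)
H(-12, 2*(-3))**2 = 14**2 = 196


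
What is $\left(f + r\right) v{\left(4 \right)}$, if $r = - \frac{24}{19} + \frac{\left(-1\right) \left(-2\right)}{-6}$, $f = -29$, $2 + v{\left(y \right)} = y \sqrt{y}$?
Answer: $- \frac{3488}{19} \approx -183.58$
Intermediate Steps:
$v{\left(y \right)} = -2 + y^{\frac{3}{2}}$ ($v{\left(y \right)} = -2 + y \sqrt{y} = -2 + y^{\frac{3}{2}}$)
$r = - \frac{91}{57}$ ($r = \left(-24\right) \frac{1}{19} + 2 \left(- \frac{1}{6}\right) = - \frac{24}{19} - \frac{1}{3} = - \frac{91}{57} \approx -1.5965$)
$\left(f + r\right) v{\left(4 \right)} = \left(-29 - \frac{91}{57}\right) \left(-2 + 4^{\frac{3}{2}}\right) = - \frac{1744 \left(-2 + 8\right)}{57} = \left(- \frac{1744}{57}\right) 6 = - \frac{3488}{19}$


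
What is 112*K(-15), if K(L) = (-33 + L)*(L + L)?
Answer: 161280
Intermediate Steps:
K(L) = 2*L*(-33 + L) (K(L) = (-33 + L)*(2*L) = 2*L*(-33 + L))
112*K(-15) = 112*(2*(-15)*(-33 - 15)) = 112*(2*(-15)*(-48)) = 112*1440 = 161280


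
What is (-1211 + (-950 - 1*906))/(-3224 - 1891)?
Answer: 3067/5115 ≈ 0.59961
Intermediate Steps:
(-1211 + (-950 - 1*906))/(-3224 - 1891) = (-1211 + (-950 - 906))/(-5115) = (-1211 - 1856)*(-1/5115) = -3067*(-1/5115) = 3067/5115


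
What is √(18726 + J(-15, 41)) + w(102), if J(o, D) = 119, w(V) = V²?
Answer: 10404 + √18845 ≈ 10541.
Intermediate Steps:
√(18726 + J(-15, 41)) + w(102) = √(18726 + 119) + 102² = √18845 + 10404 = 10404 + √18845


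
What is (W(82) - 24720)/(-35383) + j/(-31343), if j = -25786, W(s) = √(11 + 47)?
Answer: 1687184998/1109009369 - √58/35383 ≈ 1.5211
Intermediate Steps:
W(s) = √58
(W(82) - 24720)/(-35383) + j/(-31343) = (√58 - 24720)/(-35383) - 25786/(-31343) = (-24720 + √58)*(-1/35383) - 25786*(-1/31343) = (24720/35383 - √58/35383) + 25786/31343 = 1687184998/1109009369 - √58/35383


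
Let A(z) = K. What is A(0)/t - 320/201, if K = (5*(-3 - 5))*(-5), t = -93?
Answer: -23320/6231 ≈ -3.7426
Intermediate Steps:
K = 200 (K = (5*(-8))*(-5) = -40*(-5) = 200)
A(z) = 200
A(0)/t - 320/201 = 200/(-93) - 320/201 = 200*(-1/93) - 320*1/201 = -200/93 - 320/201 = -23320/6231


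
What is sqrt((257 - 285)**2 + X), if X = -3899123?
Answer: I*sqrt(3898339) ≈ 1974.4*I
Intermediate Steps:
sqrt((257 - 285)**2 + X) = sqrt((257 - 285)**2 - 3899123) = sqrt((-28)**2 - 3899123) = sqrt(784 - 3899123) = sqrt(-3898339) = I*sqrt(3898339)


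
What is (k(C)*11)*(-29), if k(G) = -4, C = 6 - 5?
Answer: 1276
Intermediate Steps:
C = 1
(k(C)*11)*(-29) = -4*11*(-29) = -44*(-29) = 1276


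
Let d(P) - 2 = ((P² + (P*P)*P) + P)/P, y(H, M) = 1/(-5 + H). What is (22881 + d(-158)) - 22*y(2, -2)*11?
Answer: 143312/3 ≈ 47771.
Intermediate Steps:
d(P) = 2 + (P + P² + P³)/P (d(P) = 2 + ((P² + (P*P)*P) + P)/P = 2 + ((P² + P²*P) + P)/P = 2 + ((P² + P³) + P)/P = 2 + (P + P² + P³)/P)
(22881 + d(-158)) - 22*y(2, -2)*11 = (22881 + (3 - 158 + (-158)²)) - 22/(-5 + 2)*11 = (22881 + (3 - 158 + 24964)) - 22/(-3)*11 = (22881 + 24809) - 22*(-⅓)*11 = 47690 + (22/3)*11 = 47690 + 242/3 = 143312/3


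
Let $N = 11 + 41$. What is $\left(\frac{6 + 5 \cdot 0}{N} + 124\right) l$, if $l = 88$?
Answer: $\frac{141988}{13} \approx 10922.0$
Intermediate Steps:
$N = 52$
$\left(\frac{6 + 5 \cdot 0}{N} + 124\right) l = \left(\frac{6 + 5 \cdot 0}{52} + 124\right) 88 = \left(\left(6 + 0\right) \frac{1}{52} + 124\right) 88 = \left(6 \cdot \frac{1}{52} + 124\right) 88 = \left(\frac{3}{26} + 124\right) 88 = \frac{3227}{26} \cdot 88 = \frac{141988}{13}$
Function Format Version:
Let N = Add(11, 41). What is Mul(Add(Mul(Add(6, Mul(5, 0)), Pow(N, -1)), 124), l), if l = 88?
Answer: Rational(141988, 13) ≈ 10922.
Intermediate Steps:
N = 52
Mul(Add(Mul(Add(6, Mul(5, 0)), Pow(N, -1)), 124), l) = Mul(Add(Mul(Add(6, Mul(5, 0)), Pow(52, -1)), 124), 88) = Mul(Add(Mul(Add(6, 0), Rational(1, 52)), 124), 88) = Mul(Add(Mul(6, Rational(1, 52)), 124), 88) = Mul(Add(Rational(3, 26), 124), 88) = Mul(Rational(3227, 26), 88) = Rational(141988, 13)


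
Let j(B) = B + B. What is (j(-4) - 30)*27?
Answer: -1026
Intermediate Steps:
j(B) = 2*B
(j(-4) - 30)*27 = (2*(-4) - 30)*27 = (-8 - 30)*27 = -38*27 = -1026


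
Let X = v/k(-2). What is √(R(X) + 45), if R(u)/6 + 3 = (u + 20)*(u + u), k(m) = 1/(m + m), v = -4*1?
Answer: 3*√771 ≈ 83.301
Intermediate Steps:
v = -4
k(m) = 1/(2*m)
X = 16 (X = -4/((½)/(-2)) = -4/((½)*(-½)) = -4/(-¼) = -4*(-4) = 16)
R(u) = -18 + 12*u*(20 + u) (R(u) = -18 + 6*((u + 20)*(u + u)) = -18 + 6*((20 + u)*(2*u)) = -18 + 6*(2*u*(20 + u)) = -18 + 12*u*(20 + u))
√(R(X) + 45) = √((-18 + 12*16² + 240*16) + 45) = √((-18 + 12*256 + 3840) + 45) = √((-18 + 3072 + 3840) + 45) = √(6894 + 45) = √6939 = 3*√771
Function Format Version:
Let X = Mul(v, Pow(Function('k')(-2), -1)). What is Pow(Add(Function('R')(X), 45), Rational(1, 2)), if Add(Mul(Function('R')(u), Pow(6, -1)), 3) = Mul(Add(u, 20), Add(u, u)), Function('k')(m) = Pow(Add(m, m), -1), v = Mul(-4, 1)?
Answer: Mul(3, Pow(771, Rational(1, 2))) ≈ 83.301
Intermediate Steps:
v = -4
Function('k')(m) = Mul(Rational(1, 2), Pow(m, -1)) (Function('k')(m) = Pow(Mul(2, m), -1) = Mul(Rational(1, 2), Pow(m, -1)))
X = 16 (X = Mul(-4, Pow(Mul(Rational(1, 2), Pow(-2, -1)), -1)) = Mul(-4, Pow(Mul(Rational(1, 2), Rational(-1, 2)), -1)) = Mul(-4, Pow(Rational(-1, 4), -1)) = Mul(-4, -4) = 16)
Function('R')(u) = Add(-18, Mul(12, u, Add(20, u))) (Function('R')(u) = Add(-18, Mul(6, Mul(Add(u, 20), Add(u, u)))) = Add(-18, Mul(6, Mul(Add(20, u), Mul(2, u)))) = Add(-18, Mul(6, Mul(2, u, Add(20, u)))) = Add(-18, Mul(12, u, Add(20, u))))
Pow(Add(Function('R')(X), 45), Rational(1, 2)) = Pow(Add(Add(-18, Mul(12, Pow(16, 2)), Mul(240, 16)), 45), Rational(1, 2)) = Pow(Add(Add(-18, Mul(12, 256), 3840), 45), Rational(1, 2)) = Pow(Add(Add(-18, 3072, 3840), 45), Rational(1, 2)) = Pow(Add(6894, 45), Rational(1, 2)) = Pow(6939, Rational(1, 2)) = Mul(3, Pow(771, Rational(1, 2)))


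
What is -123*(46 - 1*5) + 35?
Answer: -5008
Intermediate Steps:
-123*(46 - 1*5) + 35 = -123*(46 - 5) + 35 = -123*41 + 35 = -5043 + 35 = -5008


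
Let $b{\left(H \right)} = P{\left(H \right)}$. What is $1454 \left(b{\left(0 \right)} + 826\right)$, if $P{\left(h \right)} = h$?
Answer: $1201004$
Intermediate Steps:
$b{\left(H \right)} = H$
$1454 \left(b{\left(0 \right)} + 826\right) = 1454 \left(0 + 826\right) = 1454 \cdot 826 = 1201004$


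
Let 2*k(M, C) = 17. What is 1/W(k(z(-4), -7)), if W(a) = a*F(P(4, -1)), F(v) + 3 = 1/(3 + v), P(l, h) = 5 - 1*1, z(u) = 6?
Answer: -7/170 ≈ -0.041176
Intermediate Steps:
P(l, h) = 4 (P(l, h) = 5 - 1 = 4)
k(M, C) = 17/2 (k(M, C) = (½)*17 = 17/2)
F(v) = -3 + 1/(3 + v)
W(a) = -20*a/7 (W(a) = a*((-8 - 3*4)/(3 + 4)) = a*((-8 - 12)/7) = a*((⅐)*(-20)) = a*(-20/7) = -20*a/7)
1/W(k(z(-4), -7)) = 1/(-20/7*17/2) = 1/(-170/7) = -7/170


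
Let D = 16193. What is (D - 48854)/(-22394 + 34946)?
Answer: -10887/4184 ≈ -2.6021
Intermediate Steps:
(D - 48854)/(-22394 + 34946) = (16193 - 48854)/(-22394 + 34946) = -32661/12552 = -32661*1/12552 = -10887/4184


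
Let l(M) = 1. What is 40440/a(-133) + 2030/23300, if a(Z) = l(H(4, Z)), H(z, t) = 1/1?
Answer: 94225403/2330 ≈ 40440.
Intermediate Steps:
H(z, t) = 1
a(Z) = 1
40440/a(-133) + 2030/23300 = 40440/1 + 2030/23300 = 40440*1 + 2030*(1/23300) = 40440 + 203/2330 = 94225403/2330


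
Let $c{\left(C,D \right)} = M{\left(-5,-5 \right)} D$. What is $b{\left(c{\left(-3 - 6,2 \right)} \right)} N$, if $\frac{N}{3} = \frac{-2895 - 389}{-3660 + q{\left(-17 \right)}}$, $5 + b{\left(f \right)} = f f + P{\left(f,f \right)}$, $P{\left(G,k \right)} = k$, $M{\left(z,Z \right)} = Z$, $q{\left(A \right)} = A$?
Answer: $\frac{837420}{3677} \approx 227.75$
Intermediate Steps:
$c{\left(C,D \right)} = - 5 D$
$b{\left(f \right)} = -5 + f + f^{2}$ ($b{\left(f \right)} = -5 + \left(f f + f\right) = -5 + \left(f^{2} + f\right) = -5 + \left(f + f^{2}\right) = -5 + f + f^{2}$)
$N = \frac{9852}{3677}$ ($N = 3 \frac{-2895 - 389}{-3660 - 17} = 3 \left(- \frac{3284}{-3677}\right) = 3 \left(\left(-3284\right) \left(- \frac{1}{3677}\right)\right) = 3 \cdot \frac{3284}{3677} = \frac{9852}{3677} \approx 2.6794$)
$b{\left(c{\left(-3 - 6,2 \right)} \right)} N = \left(-5 - 10 + \left(\left(-5\right) 2\right)^{2}\right) \frac{9852}{3677} = \left(-5 - 10 + \left(-10\right)^{2}\right) \frac{9852}{3677} = \left(-5 - 10 + 100\right) \frac{9852}{3677} = 85 \cdot \frac{9852}{3677} = \frac{837420}{3677}$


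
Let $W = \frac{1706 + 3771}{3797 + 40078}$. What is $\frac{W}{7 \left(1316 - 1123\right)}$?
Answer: $\frac{5477}{59275125} \approx 9.24 \cdot 10^{-5}$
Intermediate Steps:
$W = \frac{5477}{43875} \approx 0.12483$
$\frac{W}{7 \left(1316 - 1123\right)} = \frac{5477}{43875 \cdot 7 \left(1316 - 1123\right)} = \frac{5477}{43875 \cdot 7 \cdot 193} = \frac{5477}{43875 \cdot 1351} = \frac{5477}{43875} \cdot \frac{1}{1351} = \frac{5477}{59275125}$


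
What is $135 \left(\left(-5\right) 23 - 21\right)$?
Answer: $-18360$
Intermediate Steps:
$135 \left(\left(-5\right) 23 - 21\right) = 135 \left(-115 - 21\right) = 135 \left(-136\right) = -18360$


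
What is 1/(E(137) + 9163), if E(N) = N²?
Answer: 1/27932 ≈ 3.5801e-5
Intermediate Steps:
1/(E(137) + 9163) = 1/(137² + 9163) = 1/(18769 + 9163) = 1/27932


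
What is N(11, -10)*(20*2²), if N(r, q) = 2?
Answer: 160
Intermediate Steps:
N(11, -10)*(20*2²) = 2*(20*2²) = 2*(20*4) = 2*80 = 160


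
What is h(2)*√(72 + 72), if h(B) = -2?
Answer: -24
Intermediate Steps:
h(2)*√(72 + 72) = -2*√(72 + 72) = -2*√144 = -2*12 = -24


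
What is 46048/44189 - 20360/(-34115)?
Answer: 494123112/301501547 ≈ 1.6389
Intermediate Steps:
46048/44189 - 20360/(-34115) = 46048*(1/44189) - 20360*(-1/34115) = 46048/44189 + 4072/6823 = 494123112/301501547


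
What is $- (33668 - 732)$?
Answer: $-32936$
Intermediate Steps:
$- (33668 - 732) = \left(-1\right) 32936 = -32936$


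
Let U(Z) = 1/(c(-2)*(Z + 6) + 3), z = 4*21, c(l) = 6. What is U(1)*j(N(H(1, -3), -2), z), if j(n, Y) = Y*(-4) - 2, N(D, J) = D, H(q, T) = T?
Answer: -338/45 ≈ -7.5111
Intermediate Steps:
z = 84
j(n, Y) = -2 - 4*Y (j(n, Y) = -4*Y - 2 = -2 - 4*Y)
U(Z) = 1/(39 + 6*Z) (U(Z) = 1/(6*(Z + 6) + 3) = 1/(6*(6 + Z) + 3) = 1/((36 + 6*Z) + 3) = 1/(39 + 6*Z))
U(1)*j(N(H(1, -3), -2), z) = (1/(3*(13 + 2*1)))*(-2 - 4*84) = (1/(3*(13 + 2)))*(-2 - 336) = ((⅓)/15)*(-338) = ((⅓)*(1/15))*(-338) = (1/45)*(-338) = -338/45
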